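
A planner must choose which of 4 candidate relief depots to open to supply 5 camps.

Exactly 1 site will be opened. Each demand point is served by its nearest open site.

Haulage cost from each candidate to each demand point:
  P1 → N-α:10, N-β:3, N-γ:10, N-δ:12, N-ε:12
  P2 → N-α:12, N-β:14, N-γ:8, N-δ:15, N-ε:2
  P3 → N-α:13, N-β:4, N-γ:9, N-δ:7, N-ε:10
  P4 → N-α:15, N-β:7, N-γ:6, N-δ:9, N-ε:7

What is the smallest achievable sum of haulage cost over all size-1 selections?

43

Open {P3}.
  N-α→P3 13, N-β→P3 4, N-γ→P3 9, N-δ→P3 7, N-ε→P3 10  ⇒ total 43.
Compare {P4}: total 44.
Compare {P1}: total 47.
No size-1 selection does better; minimum is 43.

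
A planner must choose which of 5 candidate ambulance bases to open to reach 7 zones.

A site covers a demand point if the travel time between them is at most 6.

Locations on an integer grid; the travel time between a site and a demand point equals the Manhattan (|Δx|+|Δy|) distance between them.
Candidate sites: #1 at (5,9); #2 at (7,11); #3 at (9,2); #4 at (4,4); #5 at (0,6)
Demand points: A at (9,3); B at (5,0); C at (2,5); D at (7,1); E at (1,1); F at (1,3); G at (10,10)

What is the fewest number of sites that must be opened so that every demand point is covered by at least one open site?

Coverage sets (demand points within 6 of each site):
  #1: {G}
  #2: {G}
  #3: {A, B, D}
  #4: {A, B, C, D, E, F}
  #5: {C, E, F}
No single site covers all 7 demand points.
But {#1, #4} covers everything, so the minimum is 2.

2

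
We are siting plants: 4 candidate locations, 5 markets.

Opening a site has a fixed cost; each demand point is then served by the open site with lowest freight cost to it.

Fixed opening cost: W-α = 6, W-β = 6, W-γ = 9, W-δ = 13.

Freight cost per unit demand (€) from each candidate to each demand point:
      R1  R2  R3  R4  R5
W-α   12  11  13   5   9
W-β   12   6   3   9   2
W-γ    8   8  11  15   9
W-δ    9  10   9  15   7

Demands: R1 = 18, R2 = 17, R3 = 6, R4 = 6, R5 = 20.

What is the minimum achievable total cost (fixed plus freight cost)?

355

Open {W-α, W-β, W-γ}: assign each demand point to its cheapest open site.
  R1→W-γ 18×8=144, R2→W-β 17×6=102, R3→W-β 6×3=18, R4→W-α 6×5=30, R5→W-β 20×2=40
  freight cost 334, fixed 21 → total 355.
Compare {W-α, W-β, W-γ, W-δ}: freight cost 334 + fixed 34 = 368.
Compare {W-β, W-γ}: freight cost 358 + fixed 15 = 373.
Compare {W-α, W-β, W-δ}: freight cost 352 + fixed 25 = 377.
All other subsets cost ≥ 368. Minimum total cost: 355.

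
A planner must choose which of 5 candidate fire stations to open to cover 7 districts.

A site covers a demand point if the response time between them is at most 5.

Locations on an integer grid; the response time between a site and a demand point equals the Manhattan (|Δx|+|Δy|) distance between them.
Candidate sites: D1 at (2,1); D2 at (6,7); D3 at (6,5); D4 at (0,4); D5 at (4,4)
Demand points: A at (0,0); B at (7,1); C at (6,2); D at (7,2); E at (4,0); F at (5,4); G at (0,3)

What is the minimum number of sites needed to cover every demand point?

Coverage sets (demand points within 5 of each site):
  D1: {A, B, C, E, G}
  D2: {C, F}
  D3: {B, C, D, F}
  D4: {A, F, G}
  D5: {C, D, E, F, G}
No single site covers all 7 demand points.
But {D1, D3} covers everything, so the minimum is 2.

2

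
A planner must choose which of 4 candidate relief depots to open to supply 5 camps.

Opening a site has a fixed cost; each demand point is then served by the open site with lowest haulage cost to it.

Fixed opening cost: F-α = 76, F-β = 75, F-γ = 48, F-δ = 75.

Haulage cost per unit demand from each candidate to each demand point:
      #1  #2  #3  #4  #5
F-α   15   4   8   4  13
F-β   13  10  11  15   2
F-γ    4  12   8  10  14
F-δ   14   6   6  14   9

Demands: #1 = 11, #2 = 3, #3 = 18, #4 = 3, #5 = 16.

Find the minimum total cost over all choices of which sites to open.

403

Open {F-β, F-γ}: assign each demand point to its cheapest open site.
  #1→F-γ 11×4=44, #2→F-β 3×10=30, #3→F-γ 18×8=144, #4→F-γ 3×10=30, #5→F-β 16×2=32
  haulage cost 280, fixed 123 → total 403.
Compare {F-β, F-γ, F-δ}: haulage cost 232 + fixed 198 = 430.
Compare {F-α, F-β, F-γ}: haulage cost 244 + fixed 199 = 443.
Compare {F-γ, F-δ}: haulage cost 344 + fixed 123 = 467.
All other subsets cost ≥ 430. Minimum total cost: 403.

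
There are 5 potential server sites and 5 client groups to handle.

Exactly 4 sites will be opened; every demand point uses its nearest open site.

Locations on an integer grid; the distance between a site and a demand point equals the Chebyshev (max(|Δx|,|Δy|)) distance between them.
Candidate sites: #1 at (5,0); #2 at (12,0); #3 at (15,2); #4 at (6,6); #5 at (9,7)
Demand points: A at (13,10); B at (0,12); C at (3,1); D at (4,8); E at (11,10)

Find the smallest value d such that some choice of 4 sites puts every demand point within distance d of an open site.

6

Open {#1, #2, #4, #5}.
  Farthest demand point is B at distance 6 (to #4); all others are ≤ 6.
With {#1, #3, #4, #5} the worst case is 6.
With {#2, #3, #4, #5} the worst case is 6.
No size-4 selection achieves below 6.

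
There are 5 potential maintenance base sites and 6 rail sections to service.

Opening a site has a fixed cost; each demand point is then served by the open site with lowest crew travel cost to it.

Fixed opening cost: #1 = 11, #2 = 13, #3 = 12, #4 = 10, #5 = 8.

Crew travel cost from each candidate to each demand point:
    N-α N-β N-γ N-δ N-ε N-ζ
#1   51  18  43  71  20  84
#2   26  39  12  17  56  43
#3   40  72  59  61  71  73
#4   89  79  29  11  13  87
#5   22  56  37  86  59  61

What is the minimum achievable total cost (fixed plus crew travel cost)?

157

Open {#1, #2, #4}: assign each demand point to its cheapest open site.
  N-α→#2 26, N-β→#1 18, N-γ→#2 12, N-δ→#4 11, N-ε→#4 13, N-ζ→#2 43
  crew travel cost 123, fixed 34 → total 157.
Compare {#1, #2}: crew travel cost 136 + fixed 24 = 160.
Compare {#1, #2, #4, #5}: crew travel cost 119 + fixed 42 = 161.
Compare {#1, #2, #5}: crew travel cost 132 + fixed 32 = 164.
All other subsets cost ≥ 160. Minimum total cost: 157.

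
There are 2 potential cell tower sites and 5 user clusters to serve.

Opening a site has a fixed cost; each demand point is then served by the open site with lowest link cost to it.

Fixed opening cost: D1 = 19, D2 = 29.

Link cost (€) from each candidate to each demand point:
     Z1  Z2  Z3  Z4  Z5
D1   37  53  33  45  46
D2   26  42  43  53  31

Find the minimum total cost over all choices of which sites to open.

224

Open {D2}: assign each demand point to its cheapest open site.
  Z1→D2 26, Z2→D2 42, Z3→D2 43, Z4→D2 53, Z5→D2 31
  link cost 195, fixed 29 → total 224.
Compare {D1, D2}: link cost 177 + fixed 48 = 225.
Compare {D1}: link cost 214 + fixed 19 = 233.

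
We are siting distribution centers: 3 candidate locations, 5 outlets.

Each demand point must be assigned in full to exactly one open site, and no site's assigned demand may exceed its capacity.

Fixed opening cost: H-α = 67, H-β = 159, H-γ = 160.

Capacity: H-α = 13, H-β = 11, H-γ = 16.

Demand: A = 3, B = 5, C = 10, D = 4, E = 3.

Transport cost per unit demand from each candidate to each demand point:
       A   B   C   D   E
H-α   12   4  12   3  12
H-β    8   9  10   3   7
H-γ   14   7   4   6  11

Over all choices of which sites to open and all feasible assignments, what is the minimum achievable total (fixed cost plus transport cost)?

368

Open {H-α, H-γ}; cheapest assignment that respects the capacities:
  H-α (cap 13, load 12): A, B, D — cost 3×12 + 5×4 + 4×3 = 68
  H-γ (cap 16, load 13): C, E — cost 10×4 + 3×11 = 73
  Shipping 141, fixed 227 → total 368.
  Any other capacity-feasible assignment to {H-α, H-γ} ships for at least 141.
Compare {H-β, H-γ}: its best feasible assignment gives total 451.
Compare {H-α, H-β, H-γ}: its best feasible assignment gives total 503.
Every other set of open sites that can feasibly serve all demand totals ≥ 451 even under its best assignment. Minimum: 368.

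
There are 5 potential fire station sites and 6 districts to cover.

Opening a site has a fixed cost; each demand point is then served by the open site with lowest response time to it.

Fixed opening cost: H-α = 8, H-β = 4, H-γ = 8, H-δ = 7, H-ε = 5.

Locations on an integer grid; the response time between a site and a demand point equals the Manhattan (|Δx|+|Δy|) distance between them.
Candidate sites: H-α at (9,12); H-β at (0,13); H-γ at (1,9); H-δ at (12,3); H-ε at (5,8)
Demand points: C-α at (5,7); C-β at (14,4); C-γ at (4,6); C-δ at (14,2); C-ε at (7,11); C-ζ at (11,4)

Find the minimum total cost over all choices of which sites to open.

Open {H-δ, H-ε}: assign each demand point to its cheapest open site.
  C-α→H-ε 1, C-β→H-δ 3, C-γ→H-ε 3, C-δ→H-δ 3, C-ε→H-ε 5, C-ζ→H-δ 2
  response time 17, fixed 12 → total 29.
Compare {H-β, H-δ, H-ε}: response time 17 + fixed 16 = 33.
Compare {H-α, H-δ, H-ε}: response time 15 + fixed 20 = 35.
Compare {H-γ, H-δ, H-ε}: response time 17 + fixed 20 = 37.
All other subsets cost ≥ 33. Minimum total cost: 29.

29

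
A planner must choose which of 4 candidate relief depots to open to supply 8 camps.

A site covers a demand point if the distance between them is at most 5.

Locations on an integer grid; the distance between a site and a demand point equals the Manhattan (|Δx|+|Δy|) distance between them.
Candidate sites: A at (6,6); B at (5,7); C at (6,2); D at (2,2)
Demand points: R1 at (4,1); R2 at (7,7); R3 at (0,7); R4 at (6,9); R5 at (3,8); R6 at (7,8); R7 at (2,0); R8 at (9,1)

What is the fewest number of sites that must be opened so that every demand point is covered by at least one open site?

Coverage sets (demand points within 5 of each site):
  A: {R2, R4, R5, R6}
  B: {R2, R3, R4, R5, R6}
  C: {R1, R8}
  D: {R1, R7}
No 2 sites suffice: every size-2 union leaves at least one demand point uncovered.
But {B, C, D} covers everything, so the minimum is 3.

3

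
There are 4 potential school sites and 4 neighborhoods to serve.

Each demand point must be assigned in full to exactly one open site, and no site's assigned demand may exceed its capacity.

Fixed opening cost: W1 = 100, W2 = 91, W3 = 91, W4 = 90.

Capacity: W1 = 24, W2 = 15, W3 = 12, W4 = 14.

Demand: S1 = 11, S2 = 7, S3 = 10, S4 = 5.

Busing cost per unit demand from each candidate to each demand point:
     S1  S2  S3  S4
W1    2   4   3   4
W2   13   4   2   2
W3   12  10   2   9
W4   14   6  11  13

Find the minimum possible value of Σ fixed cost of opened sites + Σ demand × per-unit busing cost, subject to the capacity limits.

271

Open {W1, W2}; cheapest assignment that respects the capacities:
  W1 (cap 24, load 18): S1, S2 — cost 11×2 + 7×4 = 50
  W2 (cap 15, load 15): S3, S4 — cost 10×2 + 5×2 = 30
  Shipping 80, fixed 191 → total 271.
  Any other capacity-feasible assignment to {W1, W2} ships for at least 80.
Compare {W1, W3}: its best feasible assignment gives total 281.
Compare {W1, W4}: its best feasible assignment gives total 349.
Every other set of open sites that can feasibly serve all demand totals ≥ 281 even under its best assignment. Minimum: 271.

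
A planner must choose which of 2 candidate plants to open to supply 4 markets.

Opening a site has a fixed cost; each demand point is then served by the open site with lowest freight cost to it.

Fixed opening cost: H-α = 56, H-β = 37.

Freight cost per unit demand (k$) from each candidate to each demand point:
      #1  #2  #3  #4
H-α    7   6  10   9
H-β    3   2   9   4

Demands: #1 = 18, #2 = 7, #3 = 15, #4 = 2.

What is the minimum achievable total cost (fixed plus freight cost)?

Open {H-β}: assign each demand point to its cheapest open site.
  #1→H-β 18×3=54, #2→H-β 7×2=14, #3→H-β 15×9=135, #4→H-β 2×4=8
  freight cost 211, fixed 37 → total 248.
Compare {H-α, H-β}: freight cost 211 + fixed 93 = 304.
Compare {H-α}: freight cost 336 + fixed 56 = 392.

248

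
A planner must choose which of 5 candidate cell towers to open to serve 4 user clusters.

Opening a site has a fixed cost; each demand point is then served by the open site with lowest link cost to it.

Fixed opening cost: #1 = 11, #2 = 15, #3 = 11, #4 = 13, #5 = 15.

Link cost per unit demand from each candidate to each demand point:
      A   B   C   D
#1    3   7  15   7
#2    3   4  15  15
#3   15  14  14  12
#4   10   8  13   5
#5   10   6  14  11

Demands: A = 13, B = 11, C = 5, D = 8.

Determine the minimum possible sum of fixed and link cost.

216

Open {#2, #4}: assign each demand point to its cheapest open site.
  A→#2 13×3=39, B→#2 11×4=44, C→#4 5×13=65, D→#4 8×5=40
  link cost 188, fixed 28 → total 216.
Compare {#1, #2, #4}: link cost 188 + fixed 39 = 227.
Compare {#2, #3, #4}: link cost 188 + fixed 39 = 227.
Compare {#2, #4, #5}: link cost 188 + fixed 43 = 231.
All other subsets cost ≥ 227. Minimum total cost: 216.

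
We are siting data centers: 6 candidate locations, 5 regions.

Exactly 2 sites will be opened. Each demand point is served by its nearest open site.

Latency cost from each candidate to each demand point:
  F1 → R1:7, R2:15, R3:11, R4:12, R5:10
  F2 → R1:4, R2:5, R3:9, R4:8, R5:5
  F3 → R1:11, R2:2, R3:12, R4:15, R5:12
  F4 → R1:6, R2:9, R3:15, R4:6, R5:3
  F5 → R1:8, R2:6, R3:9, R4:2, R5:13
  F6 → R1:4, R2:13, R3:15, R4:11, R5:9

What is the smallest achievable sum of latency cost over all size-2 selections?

25

Open {F2, F5}.
  R1→F2 4, R2→F2 5, R3→F2 9, R4→F5 2, R5→F2 5  ⇒ total 25.
Compare {F4, F5}: total 26.
Compare {F2, F4}: total 27.
No size-2 selection does better; minimum is 25.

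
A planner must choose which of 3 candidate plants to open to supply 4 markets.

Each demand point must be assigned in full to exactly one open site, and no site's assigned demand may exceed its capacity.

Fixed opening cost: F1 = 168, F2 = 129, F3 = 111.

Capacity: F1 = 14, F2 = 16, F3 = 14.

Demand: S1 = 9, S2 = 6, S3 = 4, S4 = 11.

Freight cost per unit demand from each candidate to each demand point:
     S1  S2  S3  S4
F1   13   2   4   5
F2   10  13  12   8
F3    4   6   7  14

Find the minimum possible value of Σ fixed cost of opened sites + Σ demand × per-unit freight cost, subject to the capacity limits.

Open {F1, F2, F3}; cheapest assignment that respects the capacities:
  F1 (cap 14, load 10): S2, S3 — cost 6×2 + 4×4 = 28
  F2 (cap 16, load 11): S4 — cost 11×8 = 88
  F3 (cap 14, load 9): S1 — cost 9×4 = 36
  Shipping 152, fixed 408 → total 560.
  Any other capacity-feasible assignment to {F1, F2, F3} ships for at least 152.
Total demand is 30; every other set of sites either has combined capacity below 30 or cannot fit the demands without splitting one across sites, so {F1, F2, F3} is the only feasible choice of open sites. Minimum: 560.

560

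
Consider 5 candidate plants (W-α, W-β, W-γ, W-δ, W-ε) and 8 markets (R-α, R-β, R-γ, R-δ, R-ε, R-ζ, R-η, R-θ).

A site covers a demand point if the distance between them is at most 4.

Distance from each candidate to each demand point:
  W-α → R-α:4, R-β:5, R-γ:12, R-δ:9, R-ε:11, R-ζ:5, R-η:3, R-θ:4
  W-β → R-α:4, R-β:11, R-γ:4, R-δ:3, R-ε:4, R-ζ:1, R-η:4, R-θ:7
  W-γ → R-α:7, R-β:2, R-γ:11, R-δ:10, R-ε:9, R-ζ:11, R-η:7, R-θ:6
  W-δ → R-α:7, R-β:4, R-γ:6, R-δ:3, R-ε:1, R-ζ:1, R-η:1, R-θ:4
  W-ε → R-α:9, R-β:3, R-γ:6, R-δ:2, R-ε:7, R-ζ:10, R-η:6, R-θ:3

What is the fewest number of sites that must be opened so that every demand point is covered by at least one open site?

Coverage sets (demand points within 4 of each site):
  W-α: {R-α, R-η, R-θ}
  W-β: {R-α, R-γ, R-δ, R-ε, R-ζ, R-η}
  W-γ: {R-β}
  W-δ: {R-β, R-δ, R-ε, R-ζ, R-η, R-θ}
  W-ε: {R-β, R-δ, R-θ}
No single site covers all 8 demand points.
But {W-β, W-δ} covers everything, so the minimum is 2.

2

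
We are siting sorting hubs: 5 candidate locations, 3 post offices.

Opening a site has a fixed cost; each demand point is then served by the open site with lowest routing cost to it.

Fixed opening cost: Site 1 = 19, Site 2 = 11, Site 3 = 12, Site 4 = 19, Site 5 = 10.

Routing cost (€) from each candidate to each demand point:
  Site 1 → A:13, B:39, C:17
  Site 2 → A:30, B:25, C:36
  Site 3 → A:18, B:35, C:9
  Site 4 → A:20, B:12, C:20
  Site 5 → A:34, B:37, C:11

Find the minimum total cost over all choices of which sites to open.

70

Open {Site 3, Site 4}: assign each demand point to its cheapest open site.
  A→Site 3 18, B→Site 4 12, C→Site 3 9
  routing cost 39, fixed 31 → total 70.
Compare {Site 4}: routing cost 52 + fixed 19 = 71.
Compare {Site 4, Site 5}: routing cost 43 + fixed 29 = 72.
Compare {Site 3}: routing cost 62 + fixed 12 = 74.
All other subsets cost ≥ 71. Minimum total cost: 70.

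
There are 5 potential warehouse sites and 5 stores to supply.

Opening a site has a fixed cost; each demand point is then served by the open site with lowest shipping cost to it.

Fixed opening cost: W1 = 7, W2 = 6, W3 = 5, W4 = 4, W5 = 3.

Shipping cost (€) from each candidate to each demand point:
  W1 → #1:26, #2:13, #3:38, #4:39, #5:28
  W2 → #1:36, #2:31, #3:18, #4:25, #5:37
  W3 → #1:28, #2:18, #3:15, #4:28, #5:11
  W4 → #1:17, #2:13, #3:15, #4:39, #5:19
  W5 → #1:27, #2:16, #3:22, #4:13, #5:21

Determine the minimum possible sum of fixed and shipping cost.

81

Open {W3, W4, W5}: assign each demand point to its cheapest open site.
  #1→W4 17, #2→W4 13, #3→W3 15, #4→W5 13, #5→W3 11
  shipping cost 69, fixed 12 → total 81.
Compare {W4, W5}: shipping cost 77 + fixed 7 = 84.
Compare {W2, W3, W4, W5}: shipping cost 69 + fixed 18 = 87.
Compare {W1, W3, W4, W5}: shipping cost 69 + fixed 19 = 88.
All other subsets cost ≥ 84. Minimum total cost: 81.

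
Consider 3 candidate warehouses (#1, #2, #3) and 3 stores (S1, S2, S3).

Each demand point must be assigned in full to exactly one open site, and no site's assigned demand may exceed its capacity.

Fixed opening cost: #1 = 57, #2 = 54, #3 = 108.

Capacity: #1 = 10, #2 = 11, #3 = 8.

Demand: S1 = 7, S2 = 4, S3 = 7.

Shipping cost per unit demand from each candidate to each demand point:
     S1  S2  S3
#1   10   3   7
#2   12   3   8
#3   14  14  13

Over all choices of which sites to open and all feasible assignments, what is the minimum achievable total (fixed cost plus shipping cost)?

Open {#1, #2}; cheapest assignment that respects the capacities:
  #1 (cap 10, load 7): S1 — cost 7×10 = 70
  #2 (cap 11, load 11): S2, S3 — cost 4×3 + 7×8 = 68
  Shipping 138, fixed 111 → total 249.
  Any other capacity-feasible assignment to {#1, #2} ships for at least 138.
Compare {#2, #3}: its best feasible assignment gives total 328.
Compare {#1, #2, #3}: its best feasible assignment gives total 357.
Every other set of open sites that can feasibly serve all demand totals ≥ 328 even under its best assignment. Minimum: 249.

249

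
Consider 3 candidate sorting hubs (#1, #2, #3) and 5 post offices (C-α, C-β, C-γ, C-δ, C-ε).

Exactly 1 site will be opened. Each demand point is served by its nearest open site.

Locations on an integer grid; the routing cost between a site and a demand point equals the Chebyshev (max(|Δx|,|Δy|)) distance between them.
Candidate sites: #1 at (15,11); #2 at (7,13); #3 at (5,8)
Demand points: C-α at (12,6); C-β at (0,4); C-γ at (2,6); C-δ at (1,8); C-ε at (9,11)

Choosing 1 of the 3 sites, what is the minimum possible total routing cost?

23

Open {#3}.
  C-α→#3 7, C-β→#3 5, C-γ→#3 3, C-δ→#3 4, C-ε→#3 4  ⇒ total 23.
Compare {#2}: total 31.
Compare {#1}: total 53.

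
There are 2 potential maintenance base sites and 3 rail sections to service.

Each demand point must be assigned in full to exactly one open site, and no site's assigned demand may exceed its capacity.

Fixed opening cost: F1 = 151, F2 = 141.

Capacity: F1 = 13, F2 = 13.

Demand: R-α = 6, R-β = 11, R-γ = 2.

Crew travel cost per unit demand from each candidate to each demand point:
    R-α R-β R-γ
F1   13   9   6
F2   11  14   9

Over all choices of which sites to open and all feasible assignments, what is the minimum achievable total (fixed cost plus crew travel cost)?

469

Open {F1, F2}; cheapest assignment that respects the capacities:
  F1 (cap 13, load 13): R-β, R-γ — cost 11×9 + 2×6 = 111
  F2 (cap 13, load 6): R-α — cost 6×11 = 66
  Shipping 177, fixed 292 → total 469.
  Any other capacity-feasible assignment to {F1, F2} ships for at least 177.
Total demand is 19 and no other set of sites has combined capacity ≥ 19, so {F1, F2} is the only feasible choice of open sites. Minimum: 469.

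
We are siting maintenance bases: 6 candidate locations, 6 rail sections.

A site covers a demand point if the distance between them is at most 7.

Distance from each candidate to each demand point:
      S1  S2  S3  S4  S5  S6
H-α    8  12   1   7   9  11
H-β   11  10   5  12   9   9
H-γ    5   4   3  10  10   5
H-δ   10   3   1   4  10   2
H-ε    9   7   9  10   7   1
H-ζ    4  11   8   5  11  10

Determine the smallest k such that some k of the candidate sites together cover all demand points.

Coverage sets (demand points within 7 of each site):
  H-α: {S3, S4}
  H-β: {S3}
  H-γ: {S1, S2, S3, S6}
  H-δ: {S2, S3, S4, S6}
  H-ε: {S2, S5, S6}
  H-ζ: {S1, S4}
No 2 sites suffice: every size-2 union leaves at least one demand point uncovered.
But {H-α, H-γ, H-ε} covers everything, so the minimum is 3.

3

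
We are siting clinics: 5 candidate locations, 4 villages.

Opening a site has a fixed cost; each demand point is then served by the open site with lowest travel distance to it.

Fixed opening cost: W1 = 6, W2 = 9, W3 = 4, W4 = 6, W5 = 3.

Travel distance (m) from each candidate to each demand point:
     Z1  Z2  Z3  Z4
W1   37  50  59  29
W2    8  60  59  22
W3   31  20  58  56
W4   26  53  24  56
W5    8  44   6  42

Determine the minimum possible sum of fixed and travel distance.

Open {W2, W3, W5}: assign each demand point to its cheapest open site.
  Z1→W2 8, Z2→W3 20, Z3→W5 6, Z4→W2 22
  travel distance 56, fixed 16 → total 72.
Compare {W1, W3, W5}: travel distance 63 + fixed 13 = 76.
Compare {W1, W2, W3, W5}: travel distance 56 + fixed 22 = 78.
Compare {W2, W3, W4, W5}: travel distance 56 + fixed 22 = 78.
All other subsets cost ≥ 76. Minimum total cost: 72.

72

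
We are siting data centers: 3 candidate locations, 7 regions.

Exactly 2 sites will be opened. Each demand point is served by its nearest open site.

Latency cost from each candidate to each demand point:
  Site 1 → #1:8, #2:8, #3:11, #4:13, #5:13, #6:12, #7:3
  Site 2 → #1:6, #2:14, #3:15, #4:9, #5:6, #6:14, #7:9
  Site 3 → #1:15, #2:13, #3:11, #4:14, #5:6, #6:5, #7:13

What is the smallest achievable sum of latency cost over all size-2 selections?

54

Open {Site 1, Site 3}.
  #1→Site 1 8, #2→Site 1 8, #3→Site 1 11, #4→Site 1 13, #5→Site 3 6, #6→Site 3 5, #7→Site 1 3  ⇒ total 54.
Compare {Site 1, Site 2}: total 55.
Compare {Site 2, Site 3}: total 59.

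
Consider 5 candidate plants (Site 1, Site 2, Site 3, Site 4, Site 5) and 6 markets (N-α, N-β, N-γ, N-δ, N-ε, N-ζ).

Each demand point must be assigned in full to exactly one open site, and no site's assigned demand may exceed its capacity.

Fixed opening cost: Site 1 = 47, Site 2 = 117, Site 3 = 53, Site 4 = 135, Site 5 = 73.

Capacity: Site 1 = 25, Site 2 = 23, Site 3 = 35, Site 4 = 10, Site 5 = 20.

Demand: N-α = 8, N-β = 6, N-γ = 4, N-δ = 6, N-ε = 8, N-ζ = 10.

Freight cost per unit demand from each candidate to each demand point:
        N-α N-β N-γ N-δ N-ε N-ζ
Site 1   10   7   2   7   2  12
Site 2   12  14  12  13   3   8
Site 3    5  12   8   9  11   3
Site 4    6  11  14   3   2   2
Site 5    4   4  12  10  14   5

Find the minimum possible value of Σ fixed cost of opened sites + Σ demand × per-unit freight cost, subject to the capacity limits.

278

Open {Site 1, Site 3}; cheapest assignment that respects the capacities:
  Site 1 (cap 25, load 24): N-β, N-γ, N-δ, N-ε — cost 6×7 + 4×2 + 6×7 + 8×2 = 108
  Site 3 (cap 35, load 18): N-α, N-ζ — cost 8×5 + 10×3 = 70
  Shipping 178, fixed 100 → total 278.
  Any other capacity-feasible assignment to {Site 1, Site 3} ships for at least 178.
Compare {Site 1, Site 5}: its best feasible assignment gives total 310.
Compare {Site 1, Site 3, Site 5}: its best feasible assignment gives total 325.
Every other set of open sites that can feasibly serve all demand totals ≥ 310 even under its best assignment. Minimum: 278.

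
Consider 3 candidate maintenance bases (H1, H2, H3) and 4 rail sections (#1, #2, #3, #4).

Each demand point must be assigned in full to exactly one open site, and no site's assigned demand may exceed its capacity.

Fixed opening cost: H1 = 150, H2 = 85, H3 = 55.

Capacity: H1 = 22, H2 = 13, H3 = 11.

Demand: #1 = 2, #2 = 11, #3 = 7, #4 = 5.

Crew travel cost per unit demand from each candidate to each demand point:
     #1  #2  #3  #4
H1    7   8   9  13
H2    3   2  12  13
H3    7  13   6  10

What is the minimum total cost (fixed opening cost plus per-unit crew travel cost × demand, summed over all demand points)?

Open {H1, H2}; cheapest assignment that respects the capacities:
  H1 (cap 22, load 12): #3, #4 — cost 7×9 + 5×13 = 128
  H2 (cap 13, load 13): #1, #2 — cost 2×3 + 11×2 = 28
  Shipping 156, fixed 235 → total 391.
  Any other capacity-feasible assignment to {H1, H2} ships for at least 156.
Compare {H1, H3}: its best feasible assignment gives total 414.
Compare {H1, H2, H3}: its best feasible assignment gives total 425.
Every other set of open sites that can feasibly serve all demand totals ≥ 414 even under its best assignment. Minimum: 391.

391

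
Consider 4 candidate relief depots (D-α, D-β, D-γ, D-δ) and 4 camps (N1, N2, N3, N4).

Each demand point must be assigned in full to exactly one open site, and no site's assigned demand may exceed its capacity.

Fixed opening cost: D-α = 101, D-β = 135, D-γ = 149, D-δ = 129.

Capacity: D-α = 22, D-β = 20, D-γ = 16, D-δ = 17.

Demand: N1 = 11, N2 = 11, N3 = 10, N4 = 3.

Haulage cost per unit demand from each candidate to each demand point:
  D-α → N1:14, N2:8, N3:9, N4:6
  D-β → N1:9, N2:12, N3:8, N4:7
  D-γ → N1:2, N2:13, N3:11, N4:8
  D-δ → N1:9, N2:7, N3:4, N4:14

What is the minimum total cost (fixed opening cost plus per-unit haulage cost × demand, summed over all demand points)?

474

Open {D-α, D-γ}; cheapest assignment that respects the capacities:
  D-α (cap 22, load 21): N2, N3 — cost 11×8 + 10×9 = 178
  D-γ (cap 16, load 14): N1, N4 — cost 11×2 + 3×8 = 46
  Shipping 224, fixed 250 → total 474.
  Any other capacity-feasible assignment to {D-α, D-γ} ships for at least 224.
Compare {D-α, D-β}: its best feasible assignment gives total 534.
Compare {D-α, D-γ, D-δ}: its best feasible assignment gives total 547.
Every other set of open sites that can feasibly serve all demand totals ≥ 534 even under its best assignment. Minimum: 474.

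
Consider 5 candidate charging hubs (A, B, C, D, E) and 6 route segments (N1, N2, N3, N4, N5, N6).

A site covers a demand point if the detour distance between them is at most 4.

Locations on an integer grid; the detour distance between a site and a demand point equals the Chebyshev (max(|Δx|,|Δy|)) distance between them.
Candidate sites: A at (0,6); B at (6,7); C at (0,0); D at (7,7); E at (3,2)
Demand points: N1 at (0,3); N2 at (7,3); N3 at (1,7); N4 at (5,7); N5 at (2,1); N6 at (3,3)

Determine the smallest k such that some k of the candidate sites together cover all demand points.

3

Coverage sets (demand points within 4 of each site):
  A: {N1, N3, N6}
  B: {N2, N4, N6}
  C: {N1, N5, N6}
  D: {N2, N4, N6}
  E: {N1, N2, N5, N6}
No 2 sites suffice: every size-2 union leaves at least one demand point uncovered.
But {A, B, C} covers everything, so the minimum is 3.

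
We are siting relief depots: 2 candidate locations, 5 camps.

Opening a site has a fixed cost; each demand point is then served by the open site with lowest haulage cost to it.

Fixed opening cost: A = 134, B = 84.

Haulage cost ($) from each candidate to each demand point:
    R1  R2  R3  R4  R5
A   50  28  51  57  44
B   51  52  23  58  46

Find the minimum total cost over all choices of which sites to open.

314

Open {B}: assign each demand point to its cheapest open site.
  R1→B 51, R2→B 52, R3→B 23, R4→B 58, R5→B 46
  haulage cost 230, fixed 84 → total 314.
Compare {A}: haulage cost 230 + fixed 134 = 364.
Compare {A, B}: haulage cost 202 + fixed 218 = 420.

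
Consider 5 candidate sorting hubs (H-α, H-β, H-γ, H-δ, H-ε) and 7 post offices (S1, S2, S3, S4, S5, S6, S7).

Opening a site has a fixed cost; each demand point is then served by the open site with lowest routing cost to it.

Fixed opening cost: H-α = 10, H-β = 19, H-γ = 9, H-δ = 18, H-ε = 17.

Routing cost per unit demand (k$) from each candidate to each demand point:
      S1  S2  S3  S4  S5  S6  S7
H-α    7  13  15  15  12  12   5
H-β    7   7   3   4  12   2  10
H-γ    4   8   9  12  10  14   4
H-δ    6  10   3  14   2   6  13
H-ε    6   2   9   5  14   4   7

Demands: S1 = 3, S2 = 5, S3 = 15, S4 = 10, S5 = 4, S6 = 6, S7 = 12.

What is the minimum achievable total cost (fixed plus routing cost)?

Open {H-β, H-γ, H-δ, H-ε}: assign each demand point to its cheapest open site.
  S1→H-γ 3×4=12, S2→H-ε 5×2=10, S3→H-β 15×3=45, S4→H-β 10×4=40, S5→H-δ 4×2=8, S6→H-β 6×2=12, S7→H-γ 12×4=48
  routing cost 175, fixed 63 → total 238.
Compare {H-γ, H-δ, H-ε}: routing cost 197 + fixed 44 = 241.
Compare {H-β, H-γ, H-δ}: routing cost 200 + fixed 46 = 246.
Compare {H-α, H-β, H-γ, H-δ, H-ε}: routing cost 175 + fixed 73 = 248.
All other subsets cost ≥ 241. Minimum total cost: 238.

238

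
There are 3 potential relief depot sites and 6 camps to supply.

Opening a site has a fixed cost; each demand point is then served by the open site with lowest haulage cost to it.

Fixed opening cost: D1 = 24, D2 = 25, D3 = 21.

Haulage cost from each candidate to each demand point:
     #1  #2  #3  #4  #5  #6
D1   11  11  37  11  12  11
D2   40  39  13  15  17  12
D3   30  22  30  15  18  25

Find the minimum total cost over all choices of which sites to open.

Open {D1}: assign each demand point to its cheapest open site.
  #1→D1 11, #2→D1 11, #3→D1 37, #4→D1 11, #5→D1 12, #6→D1 11
  haulage cost 93, fixed 24 → total 117.
Compare {D1, D2}: haulage cost 69 + fixed 49 = 118.
Compare {D1, D3}: haulage cost 86 + fixed 45 = 131.
Compare {D1, D2, D3}: haulage cost 69 + fixed 70 = 139.
All other subsets cost ≥ 118. Minimum total cost: 117.

117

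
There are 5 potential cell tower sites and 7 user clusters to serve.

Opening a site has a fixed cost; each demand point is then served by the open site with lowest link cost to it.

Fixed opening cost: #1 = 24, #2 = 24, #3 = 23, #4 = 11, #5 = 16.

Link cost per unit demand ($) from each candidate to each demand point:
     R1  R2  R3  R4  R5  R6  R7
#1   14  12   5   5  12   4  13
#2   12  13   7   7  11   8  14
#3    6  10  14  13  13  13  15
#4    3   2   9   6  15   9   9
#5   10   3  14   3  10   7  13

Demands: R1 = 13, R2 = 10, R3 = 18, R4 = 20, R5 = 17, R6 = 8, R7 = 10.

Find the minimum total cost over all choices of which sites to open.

Open {#1, #4, #5}: assign each demand point to its cheapest open site.
  R1→#4 13×3=39, R2→#4 10×2=20, R3→#1 18×5=90, R4→#5 20×3=60, R5→#5 17×10=170, R6→#1 8×4=32, R7→#4 10×9=90
  link cost 501, fixed 51 → total 552.
Compare {#1, #3, #4, #5}: link cost 501 + fixed 74 = 575.
Compare {#1, #2, #4, #5}: link cost 501 + fixed 75 = 576.
Compare {#1, #2, #3, #4, #5}: link cost 501 + fixed 98 = 599.
All other subsets cost ≥ 575. Minimum total cost: 552.

552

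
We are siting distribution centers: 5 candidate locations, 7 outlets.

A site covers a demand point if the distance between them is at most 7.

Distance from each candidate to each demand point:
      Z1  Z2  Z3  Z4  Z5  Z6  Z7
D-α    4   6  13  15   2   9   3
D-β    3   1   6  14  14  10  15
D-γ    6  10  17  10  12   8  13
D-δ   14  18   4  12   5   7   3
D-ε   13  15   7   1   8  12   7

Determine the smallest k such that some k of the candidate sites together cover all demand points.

Coverage sets (demand points within 7 of each site):
  D-α: {Z1, Z2, Z5, Z7}
  D-β: {Z1, Z2, Z3}
  D-γ: {Z1}
  D-δ: {Z3, Z5, Z6, Z7}
  D-ε: {Z3, Z4, Z7}
No 2 sites suffice: every size-2 union leaves at least one demand point uncovered.
But {D-α, D-δ, D-ε} covers everything, so the minimum is 3.

3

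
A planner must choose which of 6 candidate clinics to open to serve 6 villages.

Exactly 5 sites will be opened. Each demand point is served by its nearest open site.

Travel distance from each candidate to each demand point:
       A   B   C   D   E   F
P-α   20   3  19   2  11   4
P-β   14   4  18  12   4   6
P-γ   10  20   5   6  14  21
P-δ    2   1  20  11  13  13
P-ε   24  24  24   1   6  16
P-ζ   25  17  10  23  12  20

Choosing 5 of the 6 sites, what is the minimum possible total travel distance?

Open {P-α, P-β, P-γ, P-δ, P-ε}.
  A→P-δ 2, B→P-δ 1, C→P-γ 5, D→P-ε 1, E→P-β 4, F→P-α 4  ⇒ total 17.
Compare {P-α, P-β, P-γ, P-δ, P-ζ}: total 18.
Compare {P-α, P-γ, P-δ, P-ε, P-ζ}: total 19.
No size-5 selection does better; minimum is 17.

17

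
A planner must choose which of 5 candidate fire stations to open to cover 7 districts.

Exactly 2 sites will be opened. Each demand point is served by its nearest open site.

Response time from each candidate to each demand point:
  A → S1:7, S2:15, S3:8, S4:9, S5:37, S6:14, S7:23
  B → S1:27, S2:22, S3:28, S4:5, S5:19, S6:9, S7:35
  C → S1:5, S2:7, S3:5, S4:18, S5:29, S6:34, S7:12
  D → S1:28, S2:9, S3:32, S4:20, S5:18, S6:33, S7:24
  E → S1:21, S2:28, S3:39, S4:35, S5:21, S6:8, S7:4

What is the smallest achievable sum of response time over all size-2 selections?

Open {B, C}.
  S1→C 5, S2→C 7, S3→C 5, S4→B 5, S5→B 19, S6→B 9, S7→C 12  ⇒ total 62.
Compare {C, E}: total 68.
Compare {A, E}: total 72.
No size-2 selection does better; minimum is 62.

62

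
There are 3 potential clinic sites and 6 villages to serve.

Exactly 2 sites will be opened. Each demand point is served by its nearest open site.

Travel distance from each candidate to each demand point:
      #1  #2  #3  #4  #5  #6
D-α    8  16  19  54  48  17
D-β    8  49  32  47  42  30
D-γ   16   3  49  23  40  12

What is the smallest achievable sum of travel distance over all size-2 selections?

Open {D-α, D-γ}.
  #1→D-α 8, #2→D-γ 3, #3→D-α 19, #4→D-γ 23, #5→D-γ 40, #6→D-γ 12  ⇒ total 105.
Compare {D-β, D-γ}: total 118.
Compare {D-α, D-β}: total 149.

105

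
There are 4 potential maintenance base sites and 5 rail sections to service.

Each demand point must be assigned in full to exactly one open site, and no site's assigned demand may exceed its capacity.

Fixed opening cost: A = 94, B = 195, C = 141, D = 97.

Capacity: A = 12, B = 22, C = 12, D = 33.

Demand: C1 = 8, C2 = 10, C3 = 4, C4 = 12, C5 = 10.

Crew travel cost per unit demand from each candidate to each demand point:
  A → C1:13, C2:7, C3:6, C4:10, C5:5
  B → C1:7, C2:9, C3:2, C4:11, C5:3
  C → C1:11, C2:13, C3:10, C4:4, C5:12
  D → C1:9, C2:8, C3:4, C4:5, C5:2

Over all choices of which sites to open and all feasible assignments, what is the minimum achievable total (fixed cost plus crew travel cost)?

474

Open {C, D}; cheapest assignment that respects the capacities:
  C (cap 12, load 12): C4 — cost 12×4 = 48
  D (cap 33, load 32): C1, C2, C3, C5 — cost 8×9 + 10×8 + 4×4 + 10×2 = 188
  Shipping 236, fixed 238 → total 474.
  Any other capacity-feasible assignment to {C, D} ships for at least 236.
Compare {A, D}: its best feasible assignment gives total 479.
Compare {B, D}: its best feasible assignment gives total 516.
Every other set of open sites that can feasibly serve all demand totals ≥ 479 even under its best assignment. Minimum: 474.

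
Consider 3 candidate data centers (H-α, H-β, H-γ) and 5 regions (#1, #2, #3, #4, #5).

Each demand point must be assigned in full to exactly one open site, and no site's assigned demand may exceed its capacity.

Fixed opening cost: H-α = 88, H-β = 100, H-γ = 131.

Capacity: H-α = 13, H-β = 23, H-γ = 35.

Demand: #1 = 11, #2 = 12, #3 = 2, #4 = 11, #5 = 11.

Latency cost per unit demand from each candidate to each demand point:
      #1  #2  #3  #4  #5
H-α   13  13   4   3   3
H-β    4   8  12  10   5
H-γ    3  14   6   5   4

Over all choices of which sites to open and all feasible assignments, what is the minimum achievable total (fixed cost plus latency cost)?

Open {H-β, H-γ}; cheapest assignment that respects the capacities:
  H-β (cap 23, load 12): #2 — cost 12×8 = 96
  H-γ (cap 35, load 35): #1, #3, #4, #5 — cost 11×3 + 2×6 + 11×5 + 11×4 = 144
  Shipping 240, fixed 231 → total 471.
  Any other capacity-feasible assignment to {H-β, H-γ} ships for at least 240.
Compare {H-α, H-γ}: its best feasible assignment gives total 505.
Compare {H-α, H-β, H-γ}: its best feasible assignment gives total 533.
Every other set of open sites that can feasibly serve all demand totals ≥ 505 even under its best assignment. Minimum: 471.

471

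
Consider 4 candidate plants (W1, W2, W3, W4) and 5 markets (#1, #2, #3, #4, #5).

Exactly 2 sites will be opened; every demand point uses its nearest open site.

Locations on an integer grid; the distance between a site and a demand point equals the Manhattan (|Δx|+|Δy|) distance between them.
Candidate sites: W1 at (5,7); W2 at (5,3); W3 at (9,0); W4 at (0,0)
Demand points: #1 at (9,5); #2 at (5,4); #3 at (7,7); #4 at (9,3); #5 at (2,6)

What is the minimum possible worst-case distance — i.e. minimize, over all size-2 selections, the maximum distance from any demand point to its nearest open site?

Open {W1, W3}.
  Farthest demand point is #1 at distance 5 (to W3); all others are ≤ 5.
With {W1, W2} the worst case is 6.
With {W2, W3} the worst case is 6.
No size-2 selection achieves below 5.

5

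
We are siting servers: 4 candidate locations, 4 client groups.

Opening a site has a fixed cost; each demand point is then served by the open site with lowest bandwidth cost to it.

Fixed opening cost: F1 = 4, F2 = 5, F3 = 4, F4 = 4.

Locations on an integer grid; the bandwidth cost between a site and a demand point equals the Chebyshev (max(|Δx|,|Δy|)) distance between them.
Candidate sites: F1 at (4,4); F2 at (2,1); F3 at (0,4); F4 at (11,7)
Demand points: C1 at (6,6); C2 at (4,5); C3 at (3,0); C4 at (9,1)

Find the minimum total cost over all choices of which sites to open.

16

Open {F1}: assign each demand point to its cheapest open site.
  C1→F1 2, C2→F1 1, C3→F1 4, C4→F1 5
  bandwidth cost 12, fixed 4 → total 16.
Compare {F1, F2}: bandwidth cost 9 + fixed 9 = 18.
Compare {F1, F3}: bandwidth cost 12 + fixed 8 = 20.
Compare {F1, F4}: bandwidth cost 12 + fixed 8 = 20.
All other subsets cost ≥ 18. Minimum total cost: 16.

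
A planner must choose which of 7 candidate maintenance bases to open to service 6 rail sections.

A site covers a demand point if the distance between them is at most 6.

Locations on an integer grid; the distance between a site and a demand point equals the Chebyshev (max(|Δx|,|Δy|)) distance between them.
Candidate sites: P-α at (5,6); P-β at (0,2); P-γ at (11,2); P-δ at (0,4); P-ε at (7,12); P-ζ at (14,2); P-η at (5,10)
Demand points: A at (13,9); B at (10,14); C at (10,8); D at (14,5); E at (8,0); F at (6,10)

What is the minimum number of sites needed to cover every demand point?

2

Coverage sets (demand points within 6 of each site):
  P-α: {C, E, F}
  P-β: {}
  P-γ: {C, D, E}
  P-δ: {F}
  P-ε: {A, B, C, F}
  P-ζ: {C, D, E}
  P-η: {B, C, F}
No single site covers all 6 demand points.
But {P-γ, P-ε} covers everything, so the minimum is 2.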